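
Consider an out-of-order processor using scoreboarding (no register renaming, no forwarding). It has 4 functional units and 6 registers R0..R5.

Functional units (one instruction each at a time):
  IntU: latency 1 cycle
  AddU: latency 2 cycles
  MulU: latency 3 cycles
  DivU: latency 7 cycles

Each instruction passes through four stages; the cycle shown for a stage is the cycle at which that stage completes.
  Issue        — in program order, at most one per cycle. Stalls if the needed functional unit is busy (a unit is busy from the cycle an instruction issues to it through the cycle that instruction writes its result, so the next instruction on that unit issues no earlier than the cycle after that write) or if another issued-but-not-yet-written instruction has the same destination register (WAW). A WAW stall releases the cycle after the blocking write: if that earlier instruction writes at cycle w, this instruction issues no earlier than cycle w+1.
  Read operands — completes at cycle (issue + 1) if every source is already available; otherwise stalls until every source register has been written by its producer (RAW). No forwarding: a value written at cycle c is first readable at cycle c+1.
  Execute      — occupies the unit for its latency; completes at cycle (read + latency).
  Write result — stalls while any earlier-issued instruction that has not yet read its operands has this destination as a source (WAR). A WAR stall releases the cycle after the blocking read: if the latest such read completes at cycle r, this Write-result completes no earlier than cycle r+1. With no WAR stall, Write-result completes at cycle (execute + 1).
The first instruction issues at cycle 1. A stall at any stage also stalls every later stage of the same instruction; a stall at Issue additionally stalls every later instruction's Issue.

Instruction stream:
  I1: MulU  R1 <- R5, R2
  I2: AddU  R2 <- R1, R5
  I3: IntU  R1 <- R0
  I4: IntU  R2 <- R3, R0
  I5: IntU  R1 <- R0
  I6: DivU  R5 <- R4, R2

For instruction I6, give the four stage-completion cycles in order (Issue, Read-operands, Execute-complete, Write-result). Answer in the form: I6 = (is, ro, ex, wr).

cycle 1: I1 issues→MulU
cycle 2: I1 reads · I2 issues→AddU
cycle 5: I1 exec-done
cycle 6: I1 writes R1
cycle 7: I2 reads · I3 issues→IntU
cycle 8: I3 reads
cycle 9: I2 exec-done · I3 exec-done
cycle 10: I2 writes R2 · I3 writes R1
cycle 11: I4 issues→IntU
cycle 12: I4 reads
cycle 13: I4 exec-done
cycle 14: I4 writes R2
cycle 15: I5 issues→IntU
cycle 16: I5 reads · I6 issues→DivU
cycle 17: I5 exec-done · I6 reads
cycle 18: I5 writes R1
cycle 24: I6 exec-done
cycle 25: I6 writes R5

I6 = (16, 17, 24, 25)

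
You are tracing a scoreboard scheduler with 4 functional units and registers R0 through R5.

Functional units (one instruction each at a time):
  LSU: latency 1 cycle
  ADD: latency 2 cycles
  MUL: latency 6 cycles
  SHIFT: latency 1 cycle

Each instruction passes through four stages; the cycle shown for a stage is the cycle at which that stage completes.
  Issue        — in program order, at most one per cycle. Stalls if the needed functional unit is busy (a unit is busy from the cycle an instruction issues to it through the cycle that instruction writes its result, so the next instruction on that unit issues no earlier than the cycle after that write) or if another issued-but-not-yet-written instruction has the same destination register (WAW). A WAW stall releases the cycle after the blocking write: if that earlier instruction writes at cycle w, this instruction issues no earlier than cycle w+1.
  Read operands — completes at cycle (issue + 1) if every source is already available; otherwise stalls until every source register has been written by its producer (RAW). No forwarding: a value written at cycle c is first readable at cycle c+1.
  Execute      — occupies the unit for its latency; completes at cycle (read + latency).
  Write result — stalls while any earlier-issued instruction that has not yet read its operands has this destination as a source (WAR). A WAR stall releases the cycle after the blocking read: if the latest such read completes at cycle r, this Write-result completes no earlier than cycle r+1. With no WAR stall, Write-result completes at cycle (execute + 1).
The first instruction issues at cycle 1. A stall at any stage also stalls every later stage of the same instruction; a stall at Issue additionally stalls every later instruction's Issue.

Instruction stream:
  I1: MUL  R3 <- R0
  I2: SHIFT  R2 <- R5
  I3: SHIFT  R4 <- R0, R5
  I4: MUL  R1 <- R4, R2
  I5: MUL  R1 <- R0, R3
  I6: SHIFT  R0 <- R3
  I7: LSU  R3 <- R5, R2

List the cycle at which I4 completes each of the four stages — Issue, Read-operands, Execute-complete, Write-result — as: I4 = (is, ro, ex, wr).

I4 = (10, 11, 17, 18)

cycle 1: issue I1 (MUL)
cycle 2: I1 read-ops · issue I2 (SHIFT)
cycle 3: I2 read-ops
cycle 4: I2 finished on SHIFT
cycle 5: I2→R2
cycle 6: issue I3 (SHIFT)
cycle 7: I3 read-ops
cycle 8: I1 finished on MUL · I3 finished on SHIFT
cycle 9: I1→R3 · I3→R4
cycle 10: issue I4 (MUL)
cycle 11: I4 read-ops
cycle 17: I4 finished on MUL
cycle 18: I4→R1
cycle 19: issue I5 (MUL)
cycle 20: I5 read-ops · issue I6 (SHIFT)
cycle 21: I6 read-ops · issue I7 (LSU)
cycle 22: I6 finished on SHIFT · I7 read-ops
cycle 23: I6→R0 · I7 finished on LSU
cycle 24: I7→R3
cycle 26: I5 finished on MUL
cycle 27: I5→R1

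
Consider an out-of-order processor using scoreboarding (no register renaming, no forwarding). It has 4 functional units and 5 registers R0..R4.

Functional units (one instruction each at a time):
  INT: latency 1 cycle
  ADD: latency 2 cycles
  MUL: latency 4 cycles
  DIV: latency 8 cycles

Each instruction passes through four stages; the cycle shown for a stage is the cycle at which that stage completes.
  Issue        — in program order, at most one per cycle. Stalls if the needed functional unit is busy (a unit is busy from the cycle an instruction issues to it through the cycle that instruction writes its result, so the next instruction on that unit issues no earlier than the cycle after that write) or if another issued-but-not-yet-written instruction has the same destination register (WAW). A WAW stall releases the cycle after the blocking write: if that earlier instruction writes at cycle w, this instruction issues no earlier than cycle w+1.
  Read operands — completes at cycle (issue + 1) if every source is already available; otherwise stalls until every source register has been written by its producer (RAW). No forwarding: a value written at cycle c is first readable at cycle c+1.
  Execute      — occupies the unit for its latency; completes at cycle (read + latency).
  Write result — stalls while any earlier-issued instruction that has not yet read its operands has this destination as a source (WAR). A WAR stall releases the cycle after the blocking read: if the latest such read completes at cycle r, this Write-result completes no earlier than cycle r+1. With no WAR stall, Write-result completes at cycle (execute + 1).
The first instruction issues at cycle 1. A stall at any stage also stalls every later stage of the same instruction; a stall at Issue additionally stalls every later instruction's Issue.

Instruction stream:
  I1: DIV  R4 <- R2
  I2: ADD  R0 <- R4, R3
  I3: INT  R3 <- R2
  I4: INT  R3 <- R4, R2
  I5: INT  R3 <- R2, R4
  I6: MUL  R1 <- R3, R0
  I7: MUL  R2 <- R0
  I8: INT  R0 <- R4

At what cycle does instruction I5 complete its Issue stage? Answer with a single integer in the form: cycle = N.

I1 -> (1, 2, 10, 11)
I2 -> (2, 12, 14, 15)  // RAW R4: wait I1 write@11
I3 -> (3, 4, 5, 13)  // WAR R3: wait I2 read@12
I4 -> (14, 15, 16, 17)  // struct: INT busy until I3 writes@13
I5 -> (18, 19, 20, 21)  // struct: INT busy until I4 writes@17
I6 -> (19, 22, 26, 27)  // RAW R3: wait I5 write@21
I7 -> (28, 29, 33, 34)  // struct: MUL busy until I6 writes@27
I8 -> (29, 30, 31, 32)

cycle = 18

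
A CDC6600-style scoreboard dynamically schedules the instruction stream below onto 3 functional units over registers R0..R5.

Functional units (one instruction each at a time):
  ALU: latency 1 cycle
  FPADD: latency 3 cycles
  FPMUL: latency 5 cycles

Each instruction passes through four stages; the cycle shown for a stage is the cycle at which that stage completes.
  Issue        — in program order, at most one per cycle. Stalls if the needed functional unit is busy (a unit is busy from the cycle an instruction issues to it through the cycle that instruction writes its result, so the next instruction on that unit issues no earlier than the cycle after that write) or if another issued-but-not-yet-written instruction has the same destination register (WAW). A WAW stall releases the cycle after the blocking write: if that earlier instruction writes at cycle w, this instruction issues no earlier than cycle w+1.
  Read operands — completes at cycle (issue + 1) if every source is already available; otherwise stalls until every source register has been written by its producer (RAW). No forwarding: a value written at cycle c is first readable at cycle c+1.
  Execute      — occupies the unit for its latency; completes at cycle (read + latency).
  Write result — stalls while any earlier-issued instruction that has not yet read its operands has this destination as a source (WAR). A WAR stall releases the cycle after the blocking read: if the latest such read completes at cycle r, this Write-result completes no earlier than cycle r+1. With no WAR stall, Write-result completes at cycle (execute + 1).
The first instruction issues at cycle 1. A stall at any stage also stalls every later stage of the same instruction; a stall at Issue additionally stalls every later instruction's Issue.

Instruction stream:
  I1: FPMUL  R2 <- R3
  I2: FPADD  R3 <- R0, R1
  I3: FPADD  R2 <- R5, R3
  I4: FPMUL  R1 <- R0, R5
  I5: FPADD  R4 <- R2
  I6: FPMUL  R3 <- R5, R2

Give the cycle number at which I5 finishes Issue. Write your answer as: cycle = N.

I1 -> (1, 2, 7, 8)
I2 -> (2, 3, 6, 7)
I3 -> (9, 10, 13, 14)  // WAW R2: wait I1 write@8
I4 -> (10, 11, 16, 17)
I5 -> (15, 16, 19, 20)  // struct: FPADD busy until I3 writes@14
I6 -> (18, 19, 24, 25)  // struct: FPMUL busy until I4 writes@17

cycle = 15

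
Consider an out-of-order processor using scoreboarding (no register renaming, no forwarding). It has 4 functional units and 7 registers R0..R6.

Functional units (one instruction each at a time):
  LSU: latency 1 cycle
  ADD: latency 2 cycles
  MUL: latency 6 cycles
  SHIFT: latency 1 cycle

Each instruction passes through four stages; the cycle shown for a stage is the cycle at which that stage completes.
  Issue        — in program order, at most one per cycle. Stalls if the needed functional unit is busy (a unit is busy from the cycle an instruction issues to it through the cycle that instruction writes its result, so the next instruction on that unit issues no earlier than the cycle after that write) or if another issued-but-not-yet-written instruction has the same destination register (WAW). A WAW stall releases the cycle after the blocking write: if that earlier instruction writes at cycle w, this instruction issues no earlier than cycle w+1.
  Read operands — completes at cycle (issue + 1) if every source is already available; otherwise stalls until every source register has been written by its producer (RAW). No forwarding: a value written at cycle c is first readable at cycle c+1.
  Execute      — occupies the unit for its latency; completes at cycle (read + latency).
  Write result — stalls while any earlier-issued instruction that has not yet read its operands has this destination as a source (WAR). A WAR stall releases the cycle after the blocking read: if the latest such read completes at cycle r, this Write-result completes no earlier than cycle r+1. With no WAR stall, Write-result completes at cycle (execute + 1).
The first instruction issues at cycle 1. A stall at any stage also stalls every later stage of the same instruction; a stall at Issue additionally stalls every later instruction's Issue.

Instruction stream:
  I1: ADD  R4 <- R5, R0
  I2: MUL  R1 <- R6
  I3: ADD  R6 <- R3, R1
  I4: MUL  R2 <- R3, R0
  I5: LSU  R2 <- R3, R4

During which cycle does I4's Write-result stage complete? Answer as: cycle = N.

cycle = 19

c1: I1 dispatched to ADD
c2: I1 operands ready, I2 dispatched to MUL
c3: I2 operands ready
c4: I1 complete
c5: R4←I1
c6: I3 dispatched to ADD
c9: I2 complete
c10: R1←I2
c11: I3 operands ready, I4 dispatched to MUL
c12: I4 operands ready
c13: I3 complete
c14: R6←I3
c18: I4 complete
c19: R2←I4
c20: I5 dispatched to LSU
c21: I5 operands ready
c22: I5 complete
c23: R2←I5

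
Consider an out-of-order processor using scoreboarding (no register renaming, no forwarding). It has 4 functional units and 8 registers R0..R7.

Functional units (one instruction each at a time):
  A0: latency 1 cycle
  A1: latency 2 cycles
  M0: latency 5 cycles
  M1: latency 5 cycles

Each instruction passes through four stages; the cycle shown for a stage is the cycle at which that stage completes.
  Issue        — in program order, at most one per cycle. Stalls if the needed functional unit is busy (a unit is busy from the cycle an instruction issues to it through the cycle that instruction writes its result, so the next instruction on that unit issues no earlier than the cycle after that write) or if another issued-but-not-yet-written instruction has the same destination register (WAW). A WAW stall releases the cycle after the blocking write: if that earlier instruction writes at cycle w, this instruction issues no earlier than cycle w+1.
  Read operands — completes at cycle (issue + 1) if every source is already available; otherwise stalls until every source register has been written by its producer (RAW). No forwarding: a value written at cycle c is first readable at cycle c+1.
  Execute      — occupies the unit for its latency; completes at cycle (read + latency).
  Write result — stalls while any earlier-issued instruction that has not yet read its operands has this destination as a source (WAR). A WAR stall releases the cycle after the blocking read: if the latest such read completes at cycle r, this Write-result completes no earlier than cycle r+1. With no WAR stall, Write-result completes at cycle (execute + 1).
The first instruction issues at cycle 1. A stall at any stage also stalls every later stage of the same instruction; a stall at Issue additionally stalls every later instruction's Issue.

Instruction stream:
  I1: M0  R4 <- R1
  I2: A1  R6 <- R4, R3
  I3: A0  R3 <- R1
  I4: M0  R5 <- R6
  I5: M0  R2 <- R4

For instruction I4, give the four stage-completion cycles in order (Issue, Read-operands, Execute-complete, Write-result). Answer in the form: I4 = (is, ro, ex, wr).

cycle 1: I1 dispatched to M0
cycle 2: I1 operands ready · I2 dispatched to A1
cycle 3: I3 dispatched to A0
cycle 4: I3 operands ready
cycle 5: I3 complete
cycle 7: I1 complete
cycle 8: R4←I1
cycle 9: I2 operands ready · I4 dispatched to M0
cycle 10: R3←I3
cycle 11: I2 complete
cycle 12: R6←I2
cycle 13: I4 operands ready
cycle 18: I4 complete
cycle 19: R5←I4
cycle 20: I5 dispatched to M0
cycle 21: I5 operands ready
cycle 26: I5 complete
cycle 27: R2←I5

I4 = (9, 13, 18, 19)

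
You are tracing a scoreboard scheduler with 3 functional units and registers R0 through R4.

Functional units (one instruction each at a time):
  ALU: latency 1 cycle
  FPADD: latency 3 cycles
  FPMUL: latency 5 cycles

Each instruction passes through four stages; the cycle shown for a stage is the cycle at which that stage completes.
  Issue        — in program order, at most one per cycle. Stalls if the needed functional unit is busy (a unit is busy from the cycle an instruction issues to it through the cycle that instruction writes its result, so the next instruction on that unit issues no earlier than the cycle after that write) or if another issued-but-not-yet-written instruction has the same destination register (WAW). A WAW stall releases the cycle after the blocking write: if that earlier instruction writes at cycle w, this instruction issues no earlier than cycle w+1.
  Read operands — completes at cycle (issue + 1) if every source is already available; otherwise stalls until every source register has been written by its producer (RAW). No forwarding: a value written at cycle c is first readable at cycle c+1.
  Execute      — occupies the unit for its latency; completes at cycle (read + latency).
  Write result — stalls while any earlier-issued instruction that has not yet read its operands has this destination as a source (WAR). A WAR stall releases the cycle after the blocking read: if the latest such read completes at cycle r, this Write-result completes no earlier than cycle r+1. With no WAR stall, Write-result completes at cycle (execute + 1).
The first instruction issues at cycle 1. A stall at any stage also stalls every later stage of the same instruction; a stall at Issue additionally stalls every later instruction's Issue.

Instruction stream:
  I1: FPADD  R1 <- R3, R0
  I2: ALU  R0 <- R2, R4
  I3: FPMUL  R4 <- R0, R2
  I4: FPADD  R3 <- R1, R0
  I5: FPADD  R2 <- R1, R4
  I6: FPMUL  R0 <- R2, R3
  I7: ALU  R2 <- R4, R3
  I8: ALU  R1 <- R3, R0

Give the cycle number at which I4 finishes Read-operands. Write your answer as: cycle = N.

cycle = 8

cycle 1: I1 dispatched to FPADD
cycle 2: I1 operands ready; I2 dispatched to ALU
cycle 3: I2 operands ready; I3 dispatched to FPMUL
cycle 4: I2 complete
cycle 5: I1 complete; R0←I2
cycle 6: R1←I1; I3 operands ready
cycle 7: I4 dispatched to FPADD
cycle 8: I4 operands ready
cycle 11: I3 complete; I4 complete
cycle 12: R4←I3; R3←I4
cycle 13: I5 dispatched to FPADD
cycle 14: I5 operands ready; I6 dispatched to FPMUL
cycle 17: I5 complete
cycle 18: R2←I5
cycle 19: I6 operands ready; I7 dispatched to ALU
cycle 20: I7 operands ready
cycle 21: I7 complete
cycle 22: R2←I7
cycle 23: I8 dispatched to ALU
cycle 24: I6 complete
cycle 25: R0←I6
cycle 26: I8 operands ready
cycle 27: I8 complete
cycle 28: R1←I8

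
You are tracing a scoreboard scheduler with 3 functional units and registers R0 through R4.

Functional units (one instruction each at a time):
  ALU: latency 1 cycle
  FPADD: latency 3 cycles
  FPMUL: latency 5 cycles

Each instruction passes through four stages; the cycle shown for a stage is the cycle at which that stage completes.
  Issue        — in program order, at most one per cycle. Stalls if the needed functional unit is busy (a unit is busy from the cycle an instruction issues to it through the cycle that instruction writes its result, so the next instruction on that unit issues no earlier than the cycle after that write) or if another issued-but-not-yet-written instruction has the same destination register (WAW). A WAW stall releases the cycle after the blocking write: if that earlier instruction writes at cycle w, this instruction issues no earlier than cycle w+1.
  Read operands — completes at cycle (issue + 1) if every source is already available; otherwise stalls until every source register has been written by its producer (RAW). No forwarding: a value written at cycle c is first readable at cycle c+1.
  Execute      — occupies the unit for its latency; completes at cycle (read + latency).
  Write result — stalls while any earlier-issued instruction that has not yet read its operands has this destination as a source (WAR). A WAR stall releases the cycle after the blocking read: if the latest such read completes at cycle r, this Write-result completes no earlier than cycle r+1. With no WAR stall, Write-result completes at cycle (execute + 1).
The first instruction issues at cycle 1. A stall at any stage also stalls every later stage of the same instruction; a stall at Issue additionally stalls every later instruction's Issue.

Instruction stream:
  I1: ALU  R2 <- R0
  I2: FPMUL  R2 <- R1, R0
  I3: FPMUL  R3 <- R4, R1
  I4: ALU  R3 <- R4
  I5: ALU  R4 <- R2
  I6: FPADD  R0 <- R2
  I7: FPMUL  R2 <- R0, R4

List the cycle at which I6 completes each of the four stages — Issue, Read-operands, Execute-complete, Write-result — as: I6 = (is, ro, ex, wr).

I6 = (26, 27, 30, 31)

I1  is:1  ro:2  ex:3  wr:4
I2  is:5  ro:6  ex:11  wr:12  — WAW R2: wait I1 write@4
I3  is:13  ro:14  ex:19  wr:20  — struct: FPMUL busy until I2 writes@12
I4  is:21  ro:22  ex:23  wr:24  — WAW R3: wait I3 write@20
I5  is:25  ro:26  ex:27  wr:28  — struct: ALU busy until I4 writes@24
I6  is:26  ro:27  ex:30  wr:31
I7  is:27  ro:32  ex:37  wr:38  — RAW R0: wait I6 write@31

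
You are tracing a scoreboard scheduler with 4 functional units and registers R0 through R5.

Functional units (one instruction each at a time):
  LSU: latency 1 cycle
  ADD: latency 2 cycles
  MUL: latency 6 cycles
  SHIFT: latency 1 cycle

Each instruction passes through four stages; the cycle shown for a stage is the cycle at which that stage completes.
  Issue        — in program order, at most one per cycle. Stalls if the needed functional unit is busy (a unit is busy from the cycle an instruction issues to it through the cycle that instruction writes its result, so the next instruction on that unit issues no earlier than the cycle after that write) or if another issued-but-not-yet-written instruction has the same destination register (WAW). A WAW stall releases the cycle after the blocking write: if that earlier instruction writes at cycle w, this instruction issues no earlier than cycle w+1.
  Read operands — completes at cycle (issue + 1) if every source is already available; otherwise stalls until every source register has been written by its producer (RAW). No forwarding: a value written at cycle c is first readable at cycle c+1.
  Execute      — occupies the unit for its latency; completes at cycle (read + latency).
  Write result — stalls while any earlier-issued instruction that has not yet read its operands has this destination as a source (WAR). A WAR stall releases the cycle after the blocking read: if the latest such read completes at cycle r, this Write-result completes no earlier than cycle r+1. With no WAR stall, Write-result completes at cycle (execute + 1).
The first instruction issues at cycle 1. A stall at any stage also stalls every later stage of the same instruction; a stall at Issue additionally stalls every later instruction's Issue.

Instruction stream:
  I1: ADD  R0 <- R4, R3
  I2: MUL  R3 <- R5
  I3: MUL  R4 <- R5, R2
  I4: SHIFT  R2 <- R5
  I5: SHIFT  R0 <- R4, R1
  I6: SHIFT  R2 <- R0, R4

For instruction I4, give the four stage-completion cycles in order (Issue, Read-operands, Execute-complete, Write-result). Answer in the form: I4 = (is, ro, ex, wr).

  I1 | 1 | 2 | 4 | 5
  I2 | 2 | 3 | 9 | 10
  I3 | 11 | 12 | 18 | 19   struct: MUL busy until I2 writes@10
  I4 | 12 | 13 | 14 | 15
  I5 | 16 | 20 | 21 | 22   struct: SHIFT busy until I4 writes@15 · RAW R4: wait I3 write@19
  I6 | 23 | 24 | 25 | 26   struct: SHIFT busy until I5 writes@22

I4 = (12, 13, 14, 15)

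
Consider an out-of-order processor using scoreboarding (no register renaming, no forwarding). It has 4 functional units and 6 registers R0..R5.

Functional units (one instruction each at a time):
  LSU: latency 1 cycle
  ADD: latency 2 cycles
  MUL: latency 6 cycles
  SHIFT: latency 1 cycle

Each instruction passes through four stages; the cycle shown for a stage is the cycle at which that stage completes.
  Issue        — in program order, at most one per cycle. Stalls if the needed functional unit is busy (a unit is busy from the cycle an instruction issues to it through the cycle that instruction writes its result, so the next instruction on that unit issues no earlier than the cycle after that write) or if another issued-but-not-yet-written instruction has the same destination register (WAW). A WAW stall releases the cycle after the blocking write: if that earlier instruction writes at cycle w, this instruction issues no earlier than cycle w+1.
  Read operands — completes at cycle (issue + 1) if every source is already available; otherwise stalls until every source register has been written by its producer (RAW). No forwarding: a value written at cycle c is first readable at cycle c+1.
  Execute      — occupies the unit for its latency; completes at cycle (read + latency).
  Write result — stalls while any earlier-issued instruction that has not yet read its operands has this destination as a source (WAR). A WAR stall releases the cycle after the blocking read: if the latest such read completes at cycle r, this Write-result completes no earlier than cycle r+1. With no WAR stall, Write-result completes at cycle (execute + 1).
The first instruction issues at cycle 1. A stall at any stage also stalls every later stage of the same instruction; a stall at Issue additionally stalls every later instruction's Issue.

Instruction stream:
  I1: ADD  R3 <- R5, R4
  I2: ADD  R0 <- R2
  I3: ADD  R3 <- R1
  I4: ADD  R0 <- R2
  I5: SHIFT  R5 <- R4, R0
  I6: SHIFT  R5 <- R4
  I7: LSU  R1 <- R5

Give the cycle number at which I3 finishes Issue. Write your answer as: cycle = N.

cycle = 11

  I1 | 1 | 2 | 4 | 5
  I2 | 6 | 7 | 9 | 10   struct: ADD busy until I1 writes@5
  I3 | 11 | 12 | 14 | 15   struct: ADD busy until I2 writes@10
  I4 | 16 | 17 | 19 | 20   struct: ADD busy until I3 writes@15
  I5 | 17 | 21 | 22 | 23   RAW R0: wait I4 write@20
  I6 | 24 | 25 | 26 | 27   struct: SHIFT busy until I5 writes@23
  I7 | 25 | 28 | 29 | 30   RAW R5: wait I6 write@27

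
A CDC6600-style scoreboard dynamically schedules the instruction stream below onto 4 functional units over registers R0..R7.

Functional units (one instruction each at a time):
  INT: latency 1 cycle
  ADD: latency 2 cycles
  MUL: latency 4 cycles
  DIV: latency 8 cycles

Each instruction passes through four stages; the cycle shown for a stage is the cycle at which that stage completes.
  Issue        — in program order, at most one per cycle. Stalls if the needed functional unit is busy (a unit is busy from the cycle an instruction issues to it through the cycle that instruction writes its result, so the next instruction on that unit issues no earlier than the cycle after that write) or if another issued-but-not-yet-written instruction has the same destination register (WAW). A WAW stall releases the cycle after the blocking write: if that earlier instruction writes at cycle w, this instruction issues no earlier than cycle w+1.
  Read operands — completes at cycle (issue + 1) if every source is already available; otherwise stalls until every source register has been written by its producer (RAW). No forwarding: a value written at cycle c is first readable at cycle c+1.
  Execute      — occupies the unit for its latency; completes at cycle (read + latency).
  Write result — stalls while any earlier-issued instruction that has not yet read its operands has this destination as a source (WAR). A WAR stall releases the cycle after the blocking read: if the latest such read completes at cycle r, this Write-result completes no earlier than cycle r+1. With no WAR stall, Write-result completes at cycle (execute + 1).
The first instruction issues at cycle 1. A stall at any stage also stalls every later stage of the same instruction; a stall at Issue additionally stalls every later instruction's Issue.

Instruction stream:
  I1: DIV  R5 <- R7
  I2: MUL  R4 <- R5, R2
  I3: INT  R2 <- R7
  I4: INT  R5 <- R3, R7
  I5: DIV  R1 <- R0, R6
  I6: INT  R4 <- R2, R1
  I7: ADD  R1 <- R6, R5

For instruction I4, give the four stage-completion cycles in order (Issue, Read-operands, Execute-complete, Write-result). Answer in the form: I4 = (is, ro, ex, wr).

c1: I1 dispatched to DIV
c2: I1 operands ready · I2 dispatched to MUL
c3: I3 dispatched to INT
c4: I3 operands ready
c5: I3 complete
c10: I1 complete
c11: R5←I1
c12: I2 operands ready
c13: R2←I3
c14: I4 dispatched to INT
c15: I4 operands ready · I5 dispatched to DIV
c16: I2 complete · I4 complete · I5 operands ready
c17: R4←I2 · R5←I4
c18: I6 dispatched to INT
c24: I5 complete
c25: R1←I5
c26: I6 operands ready · I7 dispatched to ADD
c27: I6 complete · I7 operands ready
c28: R4←I6
c29: I7 complete
c30: R1←I7

I4 = (14, 15, 16, 17)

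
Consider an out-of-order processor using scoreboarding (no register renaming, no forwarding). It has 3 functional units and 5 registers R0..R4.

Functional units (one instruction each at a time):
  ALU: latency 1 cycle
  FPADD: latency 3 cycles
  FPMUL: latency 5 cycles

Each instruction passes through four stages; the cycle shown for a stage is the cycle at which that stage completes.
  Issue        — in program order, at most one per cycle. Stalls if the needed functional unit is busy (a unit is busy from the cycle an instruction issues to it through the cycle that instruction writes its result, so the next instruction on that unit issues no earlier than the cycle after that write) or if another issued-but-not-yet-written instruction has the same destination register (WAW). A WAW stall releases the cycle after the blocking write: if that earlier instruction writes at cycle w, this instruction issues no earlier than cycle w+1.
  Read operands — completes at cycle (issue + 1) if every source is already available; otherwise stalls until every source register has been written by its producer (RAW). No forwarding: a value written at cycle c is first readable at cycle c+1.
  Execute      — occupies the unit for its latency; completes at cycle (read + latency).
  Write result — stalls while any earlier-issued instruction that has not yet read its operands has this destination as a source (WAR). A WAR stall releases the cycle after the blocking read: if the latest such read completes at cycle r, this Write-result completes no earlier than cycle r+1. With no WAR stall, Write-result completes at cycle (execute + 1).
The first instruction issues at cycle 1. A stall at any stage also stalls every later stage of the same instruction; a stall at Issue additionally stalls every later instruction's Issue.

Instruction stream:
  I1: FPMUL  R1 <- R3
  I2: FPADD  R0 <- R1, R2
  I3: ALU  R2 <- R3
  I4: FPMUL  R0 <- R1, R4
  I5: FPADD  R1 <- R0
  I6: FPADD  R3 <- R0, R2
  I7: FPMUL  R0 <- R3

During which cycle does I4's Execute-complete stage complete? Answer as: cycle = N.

c1: I1 issues→FPMUL
c2: I1 reads; I2 issues→FPADD
c3: I3 issues→ALU
c4: I3 reads
c5: I3 exec-done
c7: I1 exec-done
c8: I1 writes R1
c9: I2 reads
c10: I3 writes R2
c12: I2 exec-done
c13: I2 writes R0
c14: I4 issues→FPMUL
c15: I4 reads; I5 issues→FPADD
c20: I4 exec-done
c21: I4 writes R0
c22: I5 reads
c25: I5 exec-done
c26: I5 writes R1
c27: I6 issues→FPADD
c28: I6 reads; I7 issues→FPMUL
c31: I6 exec-done
c32: I6 writes R3
c33: I7 reads
c38: I7 exec-done
c39: I7 writes R0

cycle = 20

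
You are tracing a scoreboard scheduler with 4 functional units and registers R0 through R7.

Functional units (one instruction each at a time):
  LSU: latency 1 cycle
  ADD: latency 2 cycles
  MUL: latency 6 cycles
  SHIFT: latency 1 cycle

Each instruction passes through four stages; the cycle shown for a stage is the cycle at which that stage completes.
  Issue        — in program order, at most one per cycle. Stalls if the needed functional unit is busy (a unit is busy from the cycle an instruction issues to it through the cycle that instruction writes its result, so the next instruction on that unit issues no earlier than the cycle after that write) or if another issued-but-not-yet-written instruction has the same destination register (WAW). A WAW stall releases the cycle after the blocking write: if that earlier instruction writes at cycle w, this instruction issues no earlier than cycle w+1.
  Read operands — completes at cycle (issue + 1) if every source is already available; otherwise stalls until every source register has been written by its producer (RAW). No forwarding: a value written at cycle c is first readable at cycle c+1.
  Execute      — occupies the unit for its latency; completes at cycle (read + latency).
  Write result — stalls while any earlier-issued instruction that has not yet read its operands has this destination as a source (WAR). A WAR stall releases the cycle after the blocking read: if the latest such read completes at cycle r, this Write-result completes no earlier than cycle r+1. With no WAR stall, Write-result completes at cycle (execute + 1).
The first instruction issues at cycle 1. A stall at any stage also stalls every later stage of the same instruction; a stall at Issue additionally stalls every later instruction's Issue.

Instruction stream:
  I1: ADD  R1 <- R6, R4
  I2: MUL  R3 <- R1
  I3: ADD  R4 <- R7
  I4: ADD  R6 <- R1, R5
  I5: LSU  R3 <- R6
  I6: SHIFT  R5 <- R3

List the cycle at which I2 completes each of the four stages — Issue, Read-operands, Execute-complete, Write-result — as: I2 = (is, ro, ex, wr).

I2 = (2, 6, 12, 13)

  I1 | 1 | 2 | 4 | 5
  I2 | 2 | 6 | 12 | 13   RAW R1: wait I1 write@5
  I3 | 6 | 7 | 9 | 10   struct: ADD busy until I1 writes@5
  I4 | 11 | 12 | 14 | 15   struct: ADD busy until I3 writes@10
  I5 | 14 | 16 | 17 | 18   WAW R3: wait I2 write@13 · RAW R6: wait I4 write@15
  I6 | 15 | 19 | 20 | 21   RAW R3: wait I5 write@18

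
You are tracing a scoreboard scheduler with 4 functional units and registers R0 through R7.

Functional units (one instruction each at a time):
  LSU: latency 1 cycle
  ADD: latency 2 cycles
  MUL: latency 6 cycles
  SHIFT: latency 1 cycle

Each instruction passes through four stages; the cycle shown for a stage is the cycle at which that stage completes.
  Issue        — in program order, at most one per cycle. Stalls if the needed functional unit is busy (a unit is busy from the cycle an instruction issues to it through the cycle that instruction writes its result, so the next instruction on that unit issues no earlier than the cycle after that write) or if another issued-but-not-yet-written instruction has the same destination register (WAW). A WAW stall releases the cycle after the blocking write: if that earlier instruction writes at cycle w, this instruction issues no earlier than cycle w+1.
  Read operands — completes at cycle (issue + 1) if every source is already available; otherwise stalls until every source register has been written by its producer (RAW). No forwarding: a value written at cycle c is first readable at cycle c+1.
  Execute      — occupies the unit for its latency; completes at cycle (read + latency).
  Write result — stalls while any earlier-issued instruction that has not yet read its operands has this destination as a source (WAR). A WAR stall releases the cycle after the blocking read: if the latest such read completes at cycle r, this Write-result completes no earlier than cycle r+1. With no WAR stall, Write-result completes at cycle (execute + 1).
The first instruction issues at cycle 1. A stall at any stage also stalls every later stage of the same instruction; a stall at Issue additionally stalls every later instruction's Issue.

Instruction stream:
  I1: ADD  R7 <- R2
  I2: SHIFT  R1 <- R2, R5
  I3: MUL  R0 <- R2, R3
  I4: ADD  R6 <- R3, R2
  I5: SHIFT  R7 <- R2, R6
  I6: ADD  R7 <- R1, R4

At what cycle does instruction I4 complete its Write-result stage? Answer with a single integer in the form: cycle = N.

t=1  I1 issues→ADD
t=2  I1 reads; I2 issues→SHIFT
t=3  I2 reads; I3 issues→MUL
t=4  I1 exec-done; I2 exec-done; I3 reads
t=5  I1 writes R7; I2 writes R1
t=6  I4 issues→ADD
t=7  I4 reads; I5 issues→SHIFT
t=9  I4 exec-done
t=10  I3 exec-done; I4 writes R6
t=11  I3 writes R0; I5 reads
t=12  I5 exec-done
t=13  I5 writes R7
t=14  I6 issues→ADD
t=15  I6 reads
t=17  I6 exec-done
t=18  I6 writes R7

cycle = 10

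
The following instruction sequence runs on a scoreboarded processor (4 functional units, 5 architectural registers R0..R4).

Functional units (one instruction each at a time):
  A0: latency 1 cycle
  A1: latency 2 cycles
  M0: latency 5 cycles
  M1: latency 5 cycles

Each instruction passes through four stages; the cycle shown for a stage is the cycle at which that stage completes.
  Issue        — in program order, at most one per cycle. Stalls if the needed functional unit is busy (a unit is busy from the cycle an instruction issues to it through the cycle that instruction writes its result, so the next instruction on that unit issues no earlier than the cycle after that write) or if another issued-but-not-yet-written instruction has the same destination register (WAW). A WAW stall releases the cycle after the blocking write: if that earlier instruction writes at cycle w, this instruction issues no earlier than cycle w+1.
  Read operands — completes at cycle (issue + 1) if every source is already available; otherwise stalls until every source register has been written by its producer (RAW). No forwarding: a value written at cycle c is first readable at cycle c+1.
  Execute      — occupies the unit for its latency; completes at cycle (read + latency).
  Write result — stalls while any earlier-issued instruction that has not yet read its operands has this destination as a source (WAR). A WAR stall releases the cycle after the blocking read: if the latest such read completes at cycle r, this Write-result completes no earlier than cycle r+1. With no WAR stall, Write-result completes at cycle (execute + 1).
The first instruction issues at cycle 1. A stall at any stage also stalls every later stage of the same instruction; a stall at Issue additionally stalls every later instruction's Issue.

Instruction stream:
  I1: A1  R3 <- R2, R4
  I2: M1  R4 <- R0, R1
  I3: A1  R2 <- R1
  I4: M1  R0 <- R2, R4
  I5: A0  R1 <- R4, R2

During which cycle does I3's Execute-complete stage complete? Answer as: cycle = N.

t=1  issue I1 (A1)
t=2  I1 read-ops | issue I2 (M1)
t=3  I2 read-ops
t=4  I1 finished on A1
t=5  I1→R3
t=6  issue I3 (A1)
t=7  I3 read-ops
t=8  I2 finished on M1
t=9  I2→R4 | I3 finished on A1
t=10  I3→R2 | issue I4 (M1)
t=11  I4 read-ops | issue I5 (A0)
t=12  I5 read-ops
t=13  I5 finished on A0
t=14  I5→R1
t=16  I4 finished on M1
t=17  I4→R0

cycle = 9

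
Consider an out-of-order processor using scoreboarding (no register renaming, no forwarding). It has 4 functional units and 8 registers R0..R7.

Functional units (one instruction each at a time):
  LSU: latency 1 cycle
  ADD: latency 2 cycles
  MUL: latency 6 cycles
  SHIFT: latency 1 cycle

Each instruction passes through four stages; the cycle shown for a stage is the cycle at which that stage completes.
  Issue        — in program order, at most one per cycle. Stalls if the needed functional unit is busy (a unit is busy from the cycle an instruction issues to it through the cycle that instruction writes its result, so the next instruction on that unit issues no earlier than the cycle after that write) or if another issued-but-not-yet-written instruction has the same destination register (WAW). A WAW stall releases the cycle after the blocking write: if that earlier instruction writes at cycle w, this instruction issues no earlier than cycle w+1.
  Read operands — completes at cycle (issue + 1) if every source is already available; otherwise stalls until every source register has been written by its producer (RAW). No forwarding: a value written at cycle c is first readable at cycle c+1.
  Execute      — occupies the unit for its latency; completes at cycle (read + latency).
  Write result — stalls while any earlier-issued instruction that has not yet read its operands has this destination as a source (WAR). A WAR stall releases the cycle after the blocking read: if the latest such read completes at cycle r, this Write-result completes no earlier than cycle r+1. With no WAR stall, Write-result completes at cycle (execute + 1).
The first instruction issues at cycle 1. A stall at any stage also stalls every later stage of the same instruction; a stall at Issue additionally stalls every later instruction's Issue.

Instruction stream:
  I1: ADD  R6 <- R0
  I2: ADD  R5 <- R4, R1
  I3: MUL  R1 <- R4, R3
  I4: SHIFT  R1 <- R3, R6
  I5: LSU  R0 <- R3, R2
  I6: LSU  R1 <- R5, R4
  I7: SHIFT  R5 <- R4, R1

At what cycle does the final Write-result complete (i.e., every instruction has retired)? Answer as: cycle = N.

cycle = 27

cycle 1: issue I1 (ADD)
cycle 2: I1 read-ops
cycle 4: I1 finished on ADD
cycle 5: I1→R6
cycle 6: issue I2 (ADD)
cycle 7: I2 read-ops · issue I3 (MUL)
cycle 8: I3 read-ops
cycle 9: I2 finished on ADD
cycle 10: I2→R5
cycle 14: I3 finished on MUL
cycle 15: I3→R1
cycle 16: issue I4 (SHIFT)
cycle 17: I4 read-ops · issue I5 (LSU)
cycle 18: I4 finished on SHIFT · I5 read-ops
cycle 19: I4→R1 · I5 finished on LSU
cycle 20: I5→R0
cycle 21: issue I6 (LSU)
cycle 22: I6 read-ops · issue I7 (SHIFT)
cycle 23: I6 finished on LSU
cycle 24: I6→R1
cycle 25: I7 read-ops
cycle 26: I7 finished on SHIFT
cycle 27: I7→R5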